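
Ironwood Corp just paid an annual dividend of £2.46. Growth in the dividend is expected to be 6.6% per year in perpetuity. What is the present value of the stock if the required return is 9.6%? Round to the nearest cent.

D₁ = D₀ × (1 + g) = £2.46 × 1.066 = £2.6224
Growing perpetuity: P = D₁ / (r − g) = £2.6224 / (0.096 − 0.066) = £87.41

£87.41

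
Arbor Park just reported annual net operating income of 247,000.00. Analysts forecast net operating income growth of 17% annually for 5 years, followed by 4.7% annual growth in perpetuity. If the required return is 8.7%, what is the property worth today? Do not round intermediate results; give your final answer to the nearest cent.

D_1 = 288990.00000
D_2 = 338118.30000
D_3 = 395598.41100
D_4 = 462850.14087
D_5 = 541534.66482
Terminal value at year 5: TV = D_5×(1+g_2)/(r−g_2) = 566986.79406/0.04 = 14174669.85161
P_0 = D_1/(1+r)^1 + D_2/(1+r)^2 + D_3/(1+r)^3 + D_4/(1+r)^4 + D_5/(1+r)^5 + TV/(1+r)^5
    = 265860.16559 + 286160.43583 + 308010.77269 + 331529.53455 + 356844.11722 + 9340394.76825 = 10888799.79413

10888799.79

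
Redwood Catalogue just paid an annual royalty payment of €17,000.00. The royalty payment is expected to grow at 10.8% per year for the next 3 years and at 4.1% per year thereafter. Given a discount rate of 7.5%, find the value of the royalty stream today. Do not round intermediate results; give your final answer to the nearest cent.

D_1 = 18836.00000
D_2 = 20870.28800
D_3 = 23124.27910
Terminal value at year 3: TV = D_3×(1+g_2)/(r−g_2) = 24072.37455/0.034 = 708011.01610
P_0 = D_1/(1+r)^1 + D_2/(1+r)^2 + D_3/(1+r)^3 + TV/(1+r)^3
    = 17521.86047 + 18059.74083 + 18614.13288 + 569920.95074 = 624116.68491

€624116.68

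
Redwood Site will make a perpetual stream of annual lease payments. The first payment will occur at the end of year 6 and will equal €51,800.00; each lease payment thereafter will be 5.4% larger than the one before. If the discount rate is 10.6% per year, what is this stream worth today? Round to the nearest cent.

€601936.64

Value at end of year 5: C₁ / (r − g) = €51,800.00 / (0.106 − 0.054) = €996,153.8462
Discount to today: PV = €996,153.8462 / (1 + 0.106)^5 = €996,153.8462 / 1.654915 = €601,936.64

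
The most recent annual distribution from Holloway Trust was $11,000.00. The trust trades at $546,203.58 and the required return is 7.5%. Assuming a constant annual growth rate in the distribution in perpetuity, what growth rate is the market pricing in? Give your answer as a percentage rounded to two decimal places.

P = D₀(1+g)/(r−g) ⇒ P(r−g) = D₀(1+g) ⇒ g(P+D₀) = P·r − D₀
g = (P·r − D₀)/(P + D₀) = ($546,203.58×0.075 − $11,000.00) / ($546,203.58 + $11,000.00) = 0.053778

5.38%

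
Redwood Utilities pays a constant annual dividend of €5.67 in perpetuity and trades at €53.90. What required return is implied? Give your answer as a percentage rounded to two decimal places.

10.52%

P = C/r ⇒ r = C/P = €5.67/€53.90 = 0.105195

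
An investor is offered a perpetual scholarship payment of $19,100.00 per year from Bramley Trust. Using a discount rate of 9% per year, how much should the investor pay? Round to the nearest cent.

$212222.22

Level perpetuity: PV = C / r = $19,100.00 / 0.09 = $212,222.22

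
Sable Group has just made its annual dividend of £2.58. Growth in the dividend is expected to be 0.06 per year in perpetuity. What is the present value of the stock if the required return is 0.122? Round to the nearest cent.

D₁ = D₀ × (1 + g) = £2.58 × 1.06 = £2.7348
Growing perpetuity: P = D₁ / (r − g) = £2.7348 / (0.122 − 0.06) = £44.11

£44.11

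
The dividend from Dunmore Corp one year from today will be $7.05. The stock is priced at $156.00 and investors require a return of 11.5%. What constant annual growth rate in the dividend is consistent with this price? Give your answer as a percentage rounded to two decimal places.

P = D₁/(r−g) ⇒ g = r − D₁/P = 0.115 − $7.05/$156.00 = 0.069808

6.98%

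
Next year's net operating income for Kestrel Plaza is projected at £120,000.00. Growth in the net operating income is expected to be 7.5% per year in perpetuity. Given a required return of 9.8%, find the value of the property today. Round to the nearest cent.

£5217391.30

Growing perpetuity: P = D₁ / (r − g) = £120,000.0000 / (0.098 − 0.075) = £5,217,391.30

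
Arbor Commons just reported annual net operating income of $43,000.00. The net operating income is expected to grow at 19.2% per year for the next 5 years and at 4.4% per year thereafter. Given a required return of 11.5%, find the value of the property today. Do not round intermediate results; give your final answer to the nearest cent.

D_1 = 51256.00000
D_2 = 61097.15200
D_3 = 72827.80518
D_4 = 86810.74378
D_5 = 103478.40658
Terminal value at year 5: TV = D_5×(1+g_2)/(r−g_2) = 108031.45647/0.071 = 1521569.80950
P_0 = D_1/(1+r)^1 + D_2/(1+r)^2 + D_3/(1+r)^3 + D_4/(1+r)^4 + D_5/(1+r)^5 + TV/(1+r)^5
    = 45969.50673 + 49144.08253 + 52537.88912 + 56166.06622 + 60044.79904 + 882912.25636 = 1146774.60000

$1146774.60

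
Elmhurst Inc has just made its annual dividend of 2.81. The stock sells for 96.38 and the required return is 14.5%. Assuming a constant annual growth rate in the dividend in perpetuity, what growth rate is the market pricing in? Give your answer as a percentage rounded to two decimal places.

11.26%

P = D₀(1+g)/(r−g) ⇒ P(r−g) = D₀(1+g) ⇒ g(P+D₀) = P·r − D₀
g = (P·r − D₀)/(P + D₀) = (96.38×0.145 − 2.81) / (96.38 + 2.81) = 0.112563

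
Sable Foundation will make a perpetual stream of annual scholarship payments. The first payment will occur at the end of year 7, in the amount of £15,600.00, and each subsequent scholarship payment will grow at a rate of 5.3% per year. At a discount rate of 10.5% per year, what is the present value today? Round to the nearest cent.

£164796.35

Value at end of year 6: C₁ / (r − g) = £15,600.00 / (0.105 − 0.053) = £300,000.0000
Discount to today: PV = £300,000.0000 / (1 + 0.105)^6 = £300,000.0000 / 1.820429 = £164,796.35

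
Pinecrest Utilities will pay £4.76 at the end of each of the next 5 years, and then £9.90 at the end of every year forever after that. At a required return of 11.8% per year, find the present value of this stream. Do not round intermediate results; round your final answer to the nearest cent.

£65.28

PV of 5-year annuity: £4.76 × [1 − (1+0.118)^−5] / 0.118 = 17.24409
Perpetuity value at year 5: £9.90 / 0.118 = 83.89831
PV of perpetuity: 83.89831 / (1+0.118)^5 = 48.03349
Total PV = 17.24409 + 48.03349 = 65.27758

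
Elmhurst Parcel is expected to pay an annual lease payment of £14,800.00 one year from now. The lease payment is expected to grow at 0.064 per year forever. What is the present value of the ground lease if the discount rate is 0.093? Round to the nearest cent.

Growing perpetuity: P = D₁ / (r − g) = £14,800.0000 / (0.093 − 0.064) = £510,344.83

£510344.83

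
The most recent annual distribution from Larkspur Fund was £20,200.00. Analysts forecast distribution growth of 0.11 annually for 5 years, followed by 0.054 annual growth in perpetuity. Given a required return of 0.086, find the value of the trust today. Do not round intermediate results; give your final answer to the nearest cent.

D_1 = 22422.00000
D_2 = 24888.42000
D_3 = 27626.14620
D_4 = 30665.02228
D_5 = 34038.17473
Terminal value at year 5: TV = D_5×(1+g_2)/(r−g_2) = 35876.23617/0.032 = 1121132.38027
P_0 = D_1/(1+r)^1 + D_2/(1+r)^2 + D_3/(1+r)^3 + D_4/(1+r)^4 + D_5/(1+r)^5 + TV/(1+r)^5
    = 20646.40884 + 21102.68307 + 21569.04071 + 22045.70459 + 22532.90248 + 742177.47542 = 850074.21510

£850074.22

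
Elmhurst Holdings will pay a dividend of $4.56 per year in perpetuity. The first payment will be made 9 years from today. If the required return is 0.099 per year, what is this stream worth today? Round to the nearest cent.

$21.64

Value at end of year 8: C / r = $4.56 / 0.099 = $46.0606
Discount to today: PV = $46.0606 / (1 + 0.099)^8 = $46.0606 / 2.128049 = $21.64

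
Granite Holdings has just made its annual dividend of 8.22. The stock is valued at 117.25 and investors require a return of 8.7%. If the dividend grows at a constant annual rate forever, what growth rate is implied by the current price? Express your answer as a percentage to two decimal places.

1.58%

P = D₀(1+g)/(r−g) ⇒ P(r−g) = D₀(1+g) ⇒ g(P+D₀) = P·r − D₀
g = (P·r − D₀)/(P + D₀) = (117.25×0.087 − 8.22) / (117.25 + 8.22) = 0.015787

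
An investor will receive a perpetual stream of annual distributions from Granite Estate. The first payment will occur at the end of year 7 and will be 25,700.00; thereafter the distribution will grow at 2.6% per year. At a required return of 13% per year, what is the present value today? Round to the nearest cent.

118694.10

Value at end of year 6: C₁ / (r − g) = 25,700.00 / (0.13 − 0.026) = 247,115.3846
Discount to today: PV = 247,115.3846 / (1 + 0.13)^6 = 247,115.3846 / 2.081952 = 118,694.10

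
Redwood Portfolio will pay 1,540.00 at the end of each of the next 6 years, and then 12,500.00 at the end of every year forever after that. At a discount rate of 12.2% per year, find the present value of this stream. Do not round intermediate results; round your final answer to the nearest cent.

57652.08

PV of 6-year annuity: 1,540.00 × [1 − (1+0.122)^−6] / 0.122 = 6295.86466
Perpetuity value at year 6: 12,500.00 / 0.122 = 102459.01639
PV of perpetuity: 102459.01639 / (1+0.122)^6 = 51356.21884
Total PV = 6295.86466 + 51356.21884 = 57652.08350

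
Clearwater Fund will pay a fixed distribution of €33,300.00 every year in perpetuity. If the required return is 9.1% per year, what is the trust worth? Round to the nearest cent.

Level perpetuity: PV = C / r = €33,300.00 / 0.091 = €365,934.07

€365934.07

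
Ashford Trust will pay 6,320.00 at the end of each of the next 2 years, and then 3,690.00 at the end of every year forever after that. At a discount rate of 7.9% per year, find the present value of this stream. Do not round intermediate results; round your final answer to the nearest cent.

51405.29

PV of 2-year annuity: 6,320.00 × [1 − (1+0.079)^−2] / 0.079 = 11285.70459
Perpetuity value at year 2: 3,690.00 / 0.079 = 46708.86076
PV of perpetuity: 46708.86076 / (1+0.079)^2 = 40119.58070
Total PV = 11285.70459 + 40119.58070 = 51405.28530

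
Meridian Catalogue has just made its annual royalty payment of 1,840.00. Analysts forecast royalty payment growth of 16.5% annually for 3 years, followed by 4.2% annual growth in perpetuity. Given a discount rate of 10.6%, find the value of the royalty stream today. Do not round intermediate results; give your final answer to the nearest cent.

D_1 = 2143.60000
D_2 = 2497.29400
D_3 = 2909.34751
Terminal value at year 3: TV = D_3×(1+g_2)/(r−g_2) = 3031.54011/0.064 = 47367.81415
P_0 = D_1/(1+r)^1 + D_2/(1+r)^2 + D_3/(1+r)^3 + TV/(1+r)^3
    = 1938.15552 + 2041.54717 + 2150.45430 + 35012.08411 = 41142.24111

41142.24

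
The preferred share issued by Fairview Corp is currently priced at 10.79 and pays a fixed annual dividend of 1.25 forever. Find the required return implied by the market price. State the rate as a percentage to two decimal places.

P = C/r ⇒ r = C/P = 1.25/10.79 = 0.115848

11.58%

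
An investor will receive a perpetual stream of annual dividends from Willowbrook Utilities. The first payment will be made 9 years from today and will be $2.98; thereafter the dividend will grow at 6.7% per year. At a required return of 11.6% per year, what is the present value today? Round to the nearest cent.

Value at end of year 8: C₁ / (r − g) = $2.98 / (0.116 − 0.067) = $60.8163
Discount to today: PV = $60.8163 / (1 + 0.116)^8 = $60.8163 / 2.406099 = $25.28

$25.28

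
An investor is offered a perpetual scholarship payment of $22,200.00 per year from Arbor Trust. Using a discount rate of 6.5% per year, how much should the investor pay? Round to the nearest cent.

Level perpetuity: PV = C / r = $22,200.00 / 0.065 = $341,538.46

$341538.46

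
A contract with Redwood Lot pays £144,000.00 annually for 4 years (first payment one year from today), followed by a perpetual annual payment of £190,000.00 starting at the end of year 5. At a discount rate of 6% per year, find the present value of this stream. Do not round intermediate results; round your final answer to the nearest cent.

£3007271.81

PV of 4-year annuity: £144,000.00 × [1 − (1+0.06)^−4] / 0.06 = 498975.20823
Perpetuity value at year 4: £190,000.00 / 0.06 = 3166666.66667
PV of perpetuity: 3166666.66667 / (1+0.06)^4 = 2508296.60025
Total PV = 498975.20823 + 2508296.60025 = 3007271.80848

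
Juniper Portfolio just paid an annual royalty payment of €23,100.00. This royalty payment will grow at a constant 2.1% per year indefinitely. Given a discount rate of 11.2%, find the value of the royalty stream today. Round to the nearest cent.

D₁ = D₀ × (1 + g) = €23,100.00 × 1.021 = €23,585.1000
Growing perpetuity: P = D₁ / (r − g) = €23,585.1000 / (0.112 − 0.021) = €259,176.92

€259176.92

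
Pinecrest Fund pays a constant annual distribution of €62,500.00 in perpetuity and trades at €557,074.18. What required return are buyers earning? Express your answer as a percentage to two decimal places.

11.22%

P = C/r ⇒ r = C/P = €62,500.00/€557,074.18 = 0.112193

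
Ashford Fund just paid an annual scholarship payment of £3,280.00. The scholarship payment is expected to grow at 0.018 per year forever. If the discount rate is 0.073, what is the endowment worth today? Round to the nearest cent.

D₁ = D₀ × (1 + g) = £3,280.00 × 1.018 = £3,339.0400
Growing perpetuity: P = D₁ / (r − g) = £3,339.0400 / (0.073 − 0.018) = £60,709.82

£60709.82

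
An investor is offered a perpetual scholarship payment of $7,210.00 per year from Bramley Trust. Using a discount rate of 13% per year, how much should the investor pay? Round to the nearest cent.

Level perpetuity: PV = C / r = $7,210.00 / 0.13 = $55,461.54

$55461.54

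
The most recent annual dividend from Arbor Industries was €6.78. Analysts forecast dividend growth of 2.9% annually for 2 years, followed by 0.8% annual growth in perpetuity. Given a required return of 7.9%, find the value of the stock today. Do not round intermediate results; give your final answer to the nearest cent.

D_1 = 6.97662
D_2 = 7.17894
Terminal value at year 2: TV = D_2×(1+g_2)/(r−g_2) = 7.23637/0.071 = 101.92075
P_0 = D_1/(1+r)^1 + D_2/(1+r)^2 + TV/(1+r)^2
    = 6.46582 + 6.16620 + 87.54266 = 100.17468

€100.17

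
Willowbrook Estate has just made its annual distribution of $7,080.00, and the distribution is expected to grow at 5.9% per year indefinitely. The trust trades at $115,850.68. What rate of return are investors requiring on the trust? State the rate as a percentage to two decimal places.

12.37%

D₁ = $7,080.00 × 1.059 = $7,497.7200
P = D₁/(r − g) ⇒ r = D₁/P + g = $7,497.7200/$115,850.68 + 0.059 = 0.064719 + 0.059 = 0.123719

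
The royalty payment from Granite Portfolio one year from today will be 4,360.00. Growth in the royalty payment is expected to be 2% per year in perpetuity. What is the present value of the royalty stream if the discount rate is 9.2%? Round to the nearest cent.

60555.56

Growing perpetuity: P = D₁ / (r − g) = 4,360.0000 / (0.092 − 0.02) = 60,555.56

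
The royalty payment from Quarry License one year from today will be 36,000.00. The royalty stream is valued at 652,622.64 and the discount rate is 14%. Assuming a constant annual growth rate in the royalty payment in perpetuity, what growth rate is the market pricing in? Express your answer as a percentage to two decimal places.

P = D₁/(r−g) ⇒ g = r − D₁/P = 0.14 − 36,000.00/652,622.64 = 0.084838

8.48%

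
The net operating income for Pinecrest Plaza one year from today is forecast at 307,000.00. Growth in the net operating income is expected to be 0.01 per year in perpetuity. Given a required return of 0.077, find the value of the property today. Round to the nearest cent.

4582089.55

Growing perpetuity: P = D₁ / (r − g) = 307,000.0000 / (0.077 − 0.01) = 4,582,089.55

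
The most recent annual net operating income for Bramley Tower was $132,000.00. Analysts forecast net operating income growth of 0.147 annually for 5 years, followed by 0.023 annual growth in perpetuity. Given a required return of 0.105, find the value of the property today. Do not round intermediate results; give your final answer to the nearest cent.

D_1 = 151404.00000
D_2 = 173660.38800
D_3 = 199188.46504
D_4 = 228469.16940
D_5 = 262054.13730
Terminal value at year 5: TV = D_5×(1+g_2)/(r−g_2) = 268081.38246/0.082 = 3269285.15190
P_0 = D_1/(1+r)^1 + D_2/(1+r)^2 + D_3/(1+r)^3 + D_4/(1+r)^4 + D_5/(1+r)^5 + TV/(1+r)^5
    = 137017.19457 + 142225.08794 + 147630.92838 + 153242.23969 + 159066.83161 + 1984455.71625 = 2723637.99844

$2723638.00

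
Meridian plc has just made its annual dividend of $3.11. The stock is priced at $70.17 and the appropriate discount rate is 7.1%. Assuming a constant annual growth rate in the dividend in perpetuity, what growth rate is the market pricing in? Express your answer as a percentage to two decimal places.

P = D₀(1+g)/(r−g) ⇒ P(r−g) = D₀(1+g) ⇒ g(P+D₀) = P·r − D₀
g = (P·r − D₀)/(P + D₀) = ($70.17×0.071 − $3.11) / ($70.17 + $3.11) = 0.025547

2.55%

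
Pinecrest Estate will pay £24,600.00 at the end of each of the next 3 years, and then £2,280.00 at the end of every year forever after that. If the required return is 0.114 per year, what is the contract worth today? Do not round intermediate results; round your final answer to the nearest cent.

PV of 3-year annuity: £24,600.00 × [1 − (1+0.114)^−3] / 0.114 = 59699.61650
Perpetuity value at year 3: £2,280.00 / 0.114 = 20000.00000
PV of perpetuity: 20000.00000 / (1+0.114)^3 = 14466.86481
Total PV = 59699.61650 + 14466.86481 = 74166.48131

£74166.48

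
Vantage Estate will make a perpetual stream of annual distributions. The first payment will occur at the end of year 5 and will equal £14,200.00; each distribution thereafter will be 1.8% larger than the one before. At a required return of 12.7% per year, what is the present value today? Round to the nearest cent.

Value at end of year 4: C₁ / (r − g) = £14,200.00 / (0.127 − 0.018) = £130,275.2294
Discount to today: PV = £130,275.2294 / (1 + 0.127)^4 = £130,275.2294 / 1.613228 = £80,754.40

£80754.40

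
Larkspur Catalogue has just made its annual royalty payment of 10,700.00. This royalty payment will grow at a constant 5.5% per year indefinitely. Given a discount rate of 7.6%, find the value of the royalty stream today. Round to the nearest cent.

537547.62

D₁ = D₀ × (1 + g) = 10,700.00 × 1.055 = 11,288.5000
Growing perpetuity: P = D₁ / (r − g) = 11,288.5000 / (0.076 − 0.055) = 537,547.62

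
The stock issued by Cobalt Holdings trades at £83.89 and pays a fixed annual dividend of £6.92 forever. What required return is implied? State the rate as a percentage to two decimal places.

P = C/r ⇒ r = C/P = £6.92/£83.89 = 0.082489

8.25%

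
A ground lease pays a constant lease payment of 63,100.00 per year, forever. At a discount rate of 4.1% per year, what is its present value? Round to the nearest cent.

Level perpetuity: PV = C / r = 63,100.00 / 0.041 = 1,539,024.39

1539024.39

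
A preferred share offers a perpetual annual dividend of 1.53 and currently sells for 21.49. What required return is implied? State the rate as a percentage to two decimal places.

P = C/r ⇒ r = C/P = 1.53/21.49 = 0.071196

7.12%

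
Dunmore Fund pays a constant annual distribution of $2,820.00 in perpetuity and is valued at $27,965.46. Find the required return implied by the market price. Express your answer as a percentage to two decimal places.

P = C/r ⇒ r = C/P = $2,820.00/$27,965.46 = 0.100839

10.08%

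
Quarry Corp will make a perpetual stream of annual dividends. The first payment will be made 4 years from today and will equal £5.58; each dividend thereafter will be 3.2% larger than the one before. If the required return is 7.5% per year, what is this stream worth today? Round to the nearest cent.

Value at end of year 3: C₁ / (r − g) = £5.58 / (0.075 − 0.032) = £129.7674
Discount to today: PV = £129.7674 / (1 + 0.075)^3 = £129.7674 / 1.242297 = £104.46

£104.46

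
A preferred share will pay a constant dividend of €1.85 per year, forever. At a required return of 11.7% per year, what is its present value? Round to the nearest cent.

Level perpetuity: PV = C / r = €1.85 / 0.117 = €15.81

€15.81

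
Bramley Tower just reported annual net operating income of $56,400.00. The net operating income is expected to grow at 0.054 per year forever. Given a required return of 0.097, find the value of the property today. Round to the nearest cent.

D₁ = D₀ × (1 + g) = $56,400.00 × 1.054 = $59,445.6000
Growing perpetuity: P = D₁ / (r − g) = $59,445.6000 / (0.097 − 0.054) = $1,382,455.81

$1382455.81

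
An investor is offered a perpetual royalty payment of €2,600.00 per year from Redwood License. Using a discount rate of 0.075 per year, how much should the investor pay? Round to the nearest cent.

Level perpetuity: PV = C / r = €2,600.00 / 0.075 = €34,666.67

€34666.67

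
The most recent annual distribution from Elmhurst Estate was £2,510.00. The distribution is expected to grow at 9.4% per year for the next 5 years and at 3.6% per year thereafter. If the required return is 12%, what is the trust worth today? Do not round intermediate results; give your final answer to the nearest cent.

D_1 = 2745.94000
D_2 = 3004.05836
D_3 = 3286.43985
D_4 = 3595.36519
D_5 = 3933.32952
Terminal value at year 5: TV = D_5×(1+g_2)/(r−g_2) = 4074.92938/0.084 = 48511.06407
P_0 = D_1/(1+r)^1 + D_2/(1+r)^2 + D_3/(1+r)^3 + D_4/(1+r)^4 + D_5/(1+r)^5 + TV/(1+r)^5
    = 2451.73214 + 2394.81693 + 2339.22297 + 2284.91958 + 2231.87680 + 27526.48055 = 39229.04898

£39229.05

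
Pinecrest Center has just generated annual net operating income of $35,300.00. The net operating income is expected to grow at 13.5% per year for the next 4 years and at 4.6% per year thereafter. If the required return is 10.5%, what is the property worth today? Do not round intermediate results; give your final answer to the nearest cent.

D_1 = 40065.50000
D_2 = 45474.34250
D_3 = 51613.37874
D_4 = 58581.18487
Terminal value at year 4: TV = D_4×(1+g_2)/(r−g_2) = 61275.91937/0.059 = 1038574.90459
P_0 = D_1/(1+r)^1 + D_2/(1+r)^2 + D_3/(1+r)^3 + D_4/(1+r)^4 + TV/(1+r)^4
    = 36258.37104 + 37242.76120 + 38253.87689 + 39292.44369 + 696608.40842 = 847655.86124

$847655.86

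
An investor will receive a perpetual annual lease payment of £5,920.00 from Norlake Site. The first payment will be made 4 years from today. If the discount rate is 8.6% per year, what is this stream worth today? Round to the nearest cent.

£53744.47

Value at end of year 3: C / r = £5,920.00 / 0.086 = £68,837.2093
Discount to today: PV = £68,837.2093 / (1 + 0.086)^3 = £68,837.2093 / 1.280824 = £53,744.47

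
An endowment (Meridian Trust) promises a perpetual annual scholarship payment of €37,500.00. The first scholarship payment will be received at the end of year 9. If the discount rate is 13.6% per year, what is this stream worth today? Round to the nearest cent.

Value at end of year 8: C / r = €37,500.00 / 0.136 = €275,735.2941
Discount to today: PV = €275,735.2941 / (1 + 0.136)^8 = €275,735.2941 / 2.773490 = €99,418.16

€99418.16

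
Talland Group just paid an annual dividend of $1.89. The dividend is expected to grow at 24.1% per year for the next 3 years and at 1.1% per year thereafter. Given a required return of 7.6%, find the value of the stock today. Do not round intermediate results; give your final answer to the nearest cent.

D_1 = 2.34549
D_2 = 2.91075
D_3 = 3.61224
Terminal value at year 3: TV = D_3×(1+g_2)/(r−g_2) = 3.65198/0.065 = 56.18430
P_0 = D_1/(1+r)^1 + D_2/(1+r)^2 + D_3/(1+r)^3 + TV/(1+r)^3
    = 2.17982 + 2.51409 + 2.89961 + 45.10017 = 52.69369

$52.69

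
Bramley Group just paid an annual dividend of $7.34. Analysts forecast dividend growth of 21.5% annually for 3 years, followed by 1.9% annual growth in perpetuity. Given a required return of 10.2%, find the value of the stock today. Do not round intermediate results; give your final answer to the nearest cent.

D_1 = 8.91810
D_2 = 10.83549
D_3 = 13.16512
Terminal value at year 3: TV = D_3×(1+g_2)/(r−g_2) = 13.41526/0.083 = 161.62963
P_0 = D_1/(1+r)^1 + D_2/(1+r)^2 + D_3/(1+r)^3 + TV/(1+r)^3
    = 8.09265 + 8.92248 + 9.83740 + 120.77477 = 147.62729

$147.63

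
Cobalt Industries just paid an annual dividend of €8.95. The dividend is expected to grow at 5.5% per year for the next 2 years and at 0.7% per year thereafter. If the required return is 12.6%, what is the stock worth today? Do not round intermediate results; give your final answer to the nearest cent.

D_1 = 9.44225
D_2 = 9.96157
Terminal value at year 2: TV = D_2×(1+g_2)/(r−g_2) = 10.03130/0.119 = 84.29668
P_0 = D_1/(1+r)^1 + D_2/(1+r)^2 + TV/(1+r)^2
    = 8.38566 + 7.85690 + 66.48653 = 82.72909

€82.73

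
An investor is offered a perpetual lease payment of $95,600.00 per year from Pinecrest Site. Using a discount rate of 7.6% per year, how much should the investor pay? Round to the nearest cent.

$1257894.74

Level perpetuity: PV = C / r = $95,600.00 / 0.076 = $1,257,894.74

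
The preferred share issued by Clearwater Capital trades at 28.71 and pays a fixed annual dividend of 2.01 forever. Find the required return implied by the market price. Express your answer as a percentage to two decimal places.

P = C/r ⇒ r = C/P = 2.01/28.71 = 0.070010

7.00%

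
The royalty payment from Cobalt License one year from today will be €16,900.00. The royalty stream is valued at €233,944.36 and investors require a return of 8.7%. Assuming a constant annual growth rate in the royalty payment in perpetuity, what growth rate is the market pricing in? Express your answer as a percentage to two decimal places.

P = D₁/(r−g) ⇒ g = r − D₁/P = 0.087 − €16,900.00/€233,944.36 = 0.014761

1.48%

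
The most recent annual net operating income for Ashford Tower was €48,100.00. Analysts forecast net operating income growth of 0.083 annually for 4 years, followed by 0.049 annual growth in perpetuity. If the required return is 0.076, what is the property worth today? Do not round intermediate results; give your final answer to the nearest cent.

D_1 = 52092.30000
D_2 = 56415.96090
D_3 = 61098.48565
D_4 = 66169.65996
Terminal value at year 4: TV = D_4×(1+g_2)/(r−g_2) = 69411.97330/0.027 = 2570813.82601
P_0 = D_1/(1+r)^1 + D_2/(1+r)^2 + D_3/(1+r)^3 + D_4/(1+r)^4 + TV/(1+r)^4
    = 48412.91822 + 48727.87214 + 49044.87503 + 49363.94020 + 1917880.49157 = 2113430.09716

€2113430.10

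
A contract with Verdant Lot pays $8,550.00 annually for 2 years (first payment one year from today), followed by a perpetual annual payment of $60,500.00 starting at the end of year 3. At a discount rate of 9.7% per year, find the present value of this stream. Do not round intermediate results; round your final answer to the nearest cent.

$533185.88

PV of 2-year annuity: $8,550.00 × [1 − (1+0.097)^−2] / 0.097 = 14898.79999
Perpetuity value at year 2: $60,500.00 / 0.097 = 623711.34021
PV of perpetuity: 623711.34021 / (1+0.097)^2 = 518287.08295
Total PV = 14898.79999 + 518287.08295 = 533185.88294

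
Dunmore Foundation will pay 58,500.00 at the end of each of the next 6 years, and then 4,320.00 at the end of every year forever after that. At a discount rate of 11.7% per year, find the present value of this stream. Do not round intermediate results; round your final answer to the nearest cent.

PV of 6-year annuity: 58,500.00 × [1 − (1+0.117)^−6] / 0.117 = 242574.85524
Perpetuity value at year 6: 4,320.00 / 0.117 = 36923.07692
PV of perpetuity: 36923.07692 / (1+0.117)^6 = 19009.85684
Total PV = 242574.85524 + 19009.85684 = 261584.71208

261584.71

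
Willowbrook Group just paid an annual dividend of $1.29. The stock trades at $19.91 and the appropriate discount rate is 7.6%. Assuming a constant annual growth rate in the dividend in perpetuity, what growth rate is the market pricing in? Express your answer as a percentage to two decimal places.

P = D₀(1+g)/(r−g) ⇒ P(r−g) = D₀(1+g) ⇒ g(P+D₀) = P·r − D₀
g = (P·r − D₀)/(P + D₀) = ($19.91×0.076 − $1.29) / ($19.91 + $1.29) = 0.010526

1.05%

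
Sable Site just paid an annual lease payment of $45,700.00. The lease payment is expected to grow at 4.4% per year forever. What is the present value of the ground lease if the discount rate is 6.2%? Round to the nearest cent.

$2650600.00

D₁ = D₀ × (1 + g) = $45,700.00 × 1.044 = $47,710.8000
Growing perpetuity: P = D₁ / (r − g) = $47,710.8000 / (0.062 − 0.044) = $2,650,600.00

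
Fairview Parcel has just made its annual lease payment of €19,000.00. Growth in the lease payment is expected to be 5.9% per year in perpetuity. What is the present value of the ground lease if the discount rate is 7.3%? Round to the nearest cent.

D₁ = D₀ × (1 + g) = €19,000.00 × 1.059 = €20,121.0000
Growing perpetuity: P = D₁ / (r − g) = €20,121.0000 / (0.073 − 0.059) = €1,437,214.29

€1437214.29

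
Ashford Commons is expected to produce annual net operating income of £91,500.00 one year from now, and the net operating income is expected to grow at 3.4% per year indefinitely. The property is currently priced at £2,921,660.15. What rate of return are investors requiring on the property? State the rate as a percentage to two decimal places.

6.53%

P = D₁/(r − g) ⇒ r = D₁/P + g = £91,500.0000/£2,921,660.15 + 0.034 = 0.031318 + 0.034 = 0.065318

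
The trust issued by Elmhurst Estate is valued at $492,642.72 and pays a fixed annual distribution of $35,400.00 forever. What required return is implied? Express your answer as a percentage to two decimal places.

7.19%

P = C/r ⇒ r = C/P = $35,400.00/$492,642.72 = 0.071857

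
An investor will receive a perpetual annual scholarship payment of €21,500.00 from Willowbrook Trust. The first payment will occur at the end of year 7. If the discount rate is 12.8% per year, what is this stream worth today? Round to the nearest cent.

Value at end of year 6: C / r = €21,500.00 / 0.128 = €167,968.7500
Discount to today: PV = €167,968.7500 / (1 + 0.128)^6 = €167,968.7500 / 2.059940 = €81,540.60

€81540.60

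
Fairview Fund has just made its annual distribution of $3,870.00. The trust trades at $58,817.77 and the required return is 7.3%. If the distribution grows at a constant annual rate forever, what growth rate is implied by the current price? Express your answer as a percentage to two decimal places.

P = D₀(1+g)/(r−g) ⇒ P(r−g) = D₀(1+g) ⇒ g(P+D₀) = P·r − D₀
g = (P·r − D₀)/(P + D₀) = ($58,817.77×0.073 − $3,870.00) / ($58,817.77 + $3,870.00) = 0.006759

0.68%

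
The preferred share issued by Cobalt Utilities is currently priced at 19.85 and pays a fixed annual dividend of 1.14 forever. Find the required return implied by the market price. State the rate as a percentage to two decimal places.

5.74%

P = C/r ⇒ r = C/P = 1.14/19.85 = 0.057431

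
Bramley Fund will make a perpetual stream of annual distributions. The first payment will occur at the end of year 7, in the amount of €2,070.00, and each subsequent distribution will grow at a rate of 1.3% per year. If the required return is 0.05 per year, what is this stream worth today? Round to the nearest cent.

Value at end of year 6: C₁ / (r − g) = €2,070.00 / (0.05 − 0.013) = €55,945.9459
Discount to today: PV = €55,945.9459 / (1 + 0.05)^6 = €55,945.9459 / 1.340096 = €41,747.73

€41747.73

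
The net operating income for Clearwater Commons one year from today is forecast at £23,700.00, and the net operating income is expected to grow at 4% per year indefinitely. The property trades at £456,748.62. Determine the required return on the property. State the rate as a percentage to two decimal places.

9.19%

P = D₁/(r − g) ⇒ r = D₁/P + g = £23,700.0000/£456,748.62 + 0.04 = 0.051888 + 0.04 = 0.091888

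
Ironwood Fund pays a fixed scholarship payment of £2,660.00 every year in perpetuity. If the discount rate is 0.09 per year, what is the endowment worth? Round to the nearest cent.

Level perpetuity: PV = C / r = £2,660.00 / 0.09 = £29,555.56

£29555.56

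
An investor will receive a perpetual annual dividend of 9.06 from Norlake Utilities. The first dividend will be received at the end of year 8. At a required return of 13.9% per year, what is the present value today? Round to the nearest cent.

Value at end of year 7: C / r = 9.06 / 0.139 = 65.1799
Discount to today: PV = 65.1799 / (1 + 0.139)^7 = 65.1799 / 2.486944 = 26.21

26.21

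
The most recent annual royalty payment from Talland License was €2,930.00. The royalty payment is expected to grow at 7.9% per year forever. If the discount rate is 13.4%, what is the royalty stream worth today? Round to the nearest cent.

€57481.27

D₁ = D₀ × (1 + g) = €2,930.00 × 1.079 = €3,161.4700
Growing perpetuity: P = D₁ / (r − g) = €3,161.4700 / (0.134 − 0.079) = €57,481.27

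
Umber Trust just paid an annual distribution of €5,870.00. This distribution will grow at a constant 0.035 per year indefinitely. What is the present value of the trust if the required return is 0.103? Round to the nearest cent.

€89344.85

D₁ = D₀ × (1 + g) = €5,870.00 × 1.035 = €6,075.4500
Growing perpetuity: P = D₁ / (r − g) = €6,075.4500 / (0.103 − 0.035) = €89,344.85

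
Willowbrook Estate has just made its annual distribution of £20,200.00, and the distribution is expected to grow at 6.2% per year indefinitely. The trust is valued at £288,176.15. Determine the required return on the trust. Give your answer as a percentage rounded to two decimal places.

D₁ = £20,200.00 × 1.062 = £21,452.4000
P = D₁/(r − g) ⇒ r = D₁/P + g = £21,452.4000/£288,176.15 + 0.062 = 0.074442 + 0.062 = 0.136442

13.64%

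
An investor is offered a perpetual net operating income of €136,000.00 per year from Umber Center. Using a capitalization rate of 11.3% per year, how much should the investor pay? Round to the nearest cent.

€1203539.82

Level perpetuity: PV = C / r = €136,000.00 / 0.113 = €1,203,539.82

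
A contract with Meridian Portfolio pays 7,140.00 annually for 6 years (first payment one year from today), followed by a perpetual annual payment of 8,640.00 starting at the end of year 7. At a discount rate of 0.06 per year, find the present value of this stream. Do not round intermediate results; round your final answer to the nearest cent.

136624.01

PV of 6-year annuity: 7,140.00 × [1 − (1+0.06)^−6] / 0.06 = 35109.69569
Perpetuity value at year 6: 8,640.00 / 0.06 = 144000.00000
PV of perpetuity: 144000.00000 / (1+0.06)^6 = 101514.31782
Total PV = 35109.69569 + 101514.31782 = 136624.01351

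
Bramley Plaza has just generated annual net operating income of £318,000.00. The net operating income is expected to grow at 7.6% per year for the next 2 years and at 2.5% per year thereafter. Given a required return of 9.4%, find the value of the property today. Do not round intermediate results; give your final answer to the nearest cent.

£5190132.74

D_1 = 342168.00000
D_2 = 368172.76800
Terminal value at year 2: TV = D_2×(1+g_2)/(r−g_2) = 377377.08720/0.069 = 5469233.14783
P_0 = D_1/(1+r)^1 + D_2/(1+r)^2 + TV/(1+r)^2
    = 312767.82450 + 307621.73598 + 4569743.17937 = 5190132.73985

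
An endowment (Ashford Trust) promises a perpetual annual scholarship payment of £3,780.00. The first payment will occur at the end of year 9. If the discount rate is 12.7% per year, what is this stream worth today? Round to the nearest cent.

£11436.60

Value at end of year 8: C / r = £3,780.00 / 0.127 = £29,763.7795
Discount to today: PV = £29,763.7795 / (1 + 0.127)^8 = £29,763.7795 / 2.602504 = £11,436.60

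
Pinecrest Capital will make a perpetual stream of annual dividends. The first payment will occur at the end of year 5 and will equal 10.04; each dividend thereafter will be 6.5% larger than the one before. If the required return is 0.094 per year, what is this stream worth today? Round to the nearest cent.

241.69

Value at end of year 4: C₁ / (r − g) = 10.04 / (0.094 − 0.065) = 346.2069
Discount to today: PV = 346.2069 / (1 + 0.094)^4 = 346.2069 / 1.432416 = 241.69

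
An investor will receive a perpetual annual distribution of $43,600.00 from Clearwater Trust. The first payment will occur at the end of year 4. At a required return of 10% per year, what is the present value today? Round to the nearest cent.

Value at end of year 3: C / r = $43,600.00 / 0.1 = $436,000.0000
Discount to today: PV = $436,000.0000 / (1 + 0.1)^3 = $436,000.0000 / 1.331000 = $327,573.25

$327573.25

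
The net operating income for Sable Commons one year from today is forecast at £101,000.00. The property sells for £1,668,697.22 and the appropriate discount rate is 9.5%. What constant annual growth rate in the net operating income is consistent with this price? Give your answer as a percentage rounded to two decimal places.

P = D₁/(r−g) ⇒ g = r − D₁/P = 0.095 − £101,000.00/£1,668,697.22 = 0.034474

3.45%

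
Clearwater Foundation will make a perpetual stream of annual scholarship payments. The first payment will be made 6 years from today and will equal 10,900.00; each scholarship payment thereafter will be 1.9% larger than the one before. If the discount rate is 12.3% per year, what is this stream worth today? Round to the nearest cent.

Value at end of year 5: C₁ / (r − g) = 10,900.00 / (0.123 − 0.019) = 104,807.6923
Discount to today: PV = 104,807.6923 / (1 + 0.123)^5 = 104,807.6923 / 1.786071 = 58,680.58

58680.58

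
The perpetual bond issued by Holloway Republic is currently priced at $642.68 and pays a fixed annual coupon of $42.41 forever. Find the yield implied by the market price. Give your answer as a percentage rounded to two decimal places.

P = C/r ⇒ r = C/P = $42.41/$642.68 = 0.065989

6.60%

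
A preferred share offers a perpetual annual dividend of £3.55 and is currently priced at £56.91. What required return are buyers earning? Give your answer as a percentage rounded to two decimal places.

P = C/r ⇒ r = C/P = £3.55/£56.91 = 0.062379

6.24%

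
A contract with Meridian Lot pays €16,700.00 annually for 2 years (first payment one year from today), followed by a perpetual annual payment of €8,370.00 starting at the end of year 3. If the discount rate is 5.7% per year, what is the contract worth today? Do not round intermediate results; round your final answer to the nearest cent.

PV of 2-year annuity: €16,700.00 × [1 − (1+0.057)^−2] / 0.057 = 30746.86126
Perpetuity value at year 2: €8,370.00 / 0.057 = 146842.10526
PV of perpetuity: 146842.10526 / (1+0.057)^2 = 131431.85204
Total PV = 30746.86126 + 131431.85204 = 162178.71331

€162178.71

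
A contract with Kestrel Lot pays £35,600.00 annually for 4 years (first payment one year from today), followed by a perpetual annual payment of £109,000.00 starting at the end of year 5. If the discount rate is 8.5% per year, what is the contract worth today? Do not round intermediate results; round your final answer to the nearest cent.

£1041924.15

PV of 4-year annuity: £35,600.00 × [1 − (1+0.085)^−4] / 0.085 = 116611.24094
Perpetuity value at year 4: £109,000.00 / 0.085 = 1282352.94118
PV of perpetuity: 1282352.94118 / (1+0.085)^4 = 925312.90571
Total PV = 116611.24094 + 925312.90571 = 1041924.14665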